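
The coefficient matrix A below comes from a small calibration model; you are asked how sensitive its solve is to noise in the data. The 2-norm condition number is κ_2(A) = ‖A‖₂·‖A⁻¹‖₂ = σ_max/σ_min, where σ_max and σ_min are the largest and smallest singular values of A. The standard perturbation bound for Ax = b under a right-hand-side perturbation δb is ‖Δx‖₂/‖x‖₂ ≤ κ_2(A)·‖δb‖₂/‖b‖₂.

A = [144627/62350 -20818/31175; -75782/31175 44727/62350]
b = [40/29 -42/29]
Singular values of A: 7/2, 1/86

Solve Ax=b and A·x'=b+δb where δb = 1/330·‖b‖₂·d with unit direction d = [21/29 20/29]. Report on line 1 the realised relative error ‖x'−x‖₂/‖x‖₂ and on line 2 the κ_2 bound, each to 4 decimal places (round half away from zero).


0.9121
0.9121

σ_max = 7/2, σ_min = 1/86
κ = σ_max/σ_min = (7/2)/(1/86) = 301.0000
perturbation bound = 301.0000·1/330 = 0.9121
solve Ax = b  →  x = [0.5486 -0.1600]
2-norm of b is 2.0000; of x, 0.5714
δb = ε·‖b‖·d = [0.0044 0.0042]; solving A·Δx = δb gives ‖Δx‖ = 0.5212
relative error = 0.9121
tightness: 0.9121 against a bound of 0.9121; the bound is attained (ratio 1)


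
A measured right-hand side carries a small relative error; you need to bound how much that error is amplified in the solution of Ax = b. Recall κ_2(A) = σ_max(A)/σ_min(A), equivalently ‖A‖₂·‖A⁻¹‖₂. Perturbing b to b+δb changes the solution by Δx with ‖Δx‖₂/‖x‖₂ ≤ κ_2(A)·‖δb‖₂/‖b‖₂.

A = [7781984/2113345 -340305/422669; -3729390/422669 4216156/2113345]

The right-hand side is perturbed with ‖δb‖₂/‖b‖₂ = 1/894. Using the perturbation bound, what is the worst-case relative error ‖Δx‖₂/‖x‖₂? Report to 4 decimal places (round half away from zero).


M = AᵀA = [2415787096324/26427379225 -21741938568/1057095169; -21741938568/1057095169 122314548769/26427379225]. tr(M)=1509876053/15721225, det(M)=23059204/393030625
char-poly roots: 2401/25 and 9604/15721225
κ_2(A) = √(λ_max/λ_min) = √((2401/25) / (9604/15721225)) = 396.5000
perturbation bound = 396.5000·1/894 = 0.4435

0.4435


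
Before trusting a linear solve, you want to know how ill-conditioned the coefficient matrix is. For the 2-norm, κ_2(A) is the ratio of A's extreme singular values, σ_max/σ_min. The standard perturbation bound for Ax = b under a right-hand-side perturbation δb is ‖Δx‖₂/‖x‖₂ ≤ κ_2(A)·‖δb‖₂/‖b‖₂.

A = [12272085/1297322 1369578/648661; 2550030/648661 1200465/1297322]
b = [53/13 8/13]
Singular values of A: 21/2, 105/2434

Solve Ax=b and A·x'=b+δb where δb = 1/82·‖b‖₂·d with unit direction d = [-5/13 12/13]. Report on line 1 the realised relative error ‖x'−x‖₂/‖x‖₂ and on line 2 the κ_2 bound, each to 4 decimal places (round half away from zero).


largest singular value 21/2, smallest 105/2434
κ_2(A) = (21/2) / (105/2434) = 243.4000
perturbation bound = 243.4000·1/82 = 2.9683
solve Ax = b  →  x = [5.4602 -22.5319]
‖b‖ = 4.1231, ‖x‖ = 23.1841
re-solving with b+δb shifts x by Δx of norm 1.1656
dividing the unrounded norms, ‖Δx‖/‖x‖ = 0.0503
so the bound overstates the realised error by a factor of ≈ 59.0411 (computed from the unrounded values)

0.0503
2.9683


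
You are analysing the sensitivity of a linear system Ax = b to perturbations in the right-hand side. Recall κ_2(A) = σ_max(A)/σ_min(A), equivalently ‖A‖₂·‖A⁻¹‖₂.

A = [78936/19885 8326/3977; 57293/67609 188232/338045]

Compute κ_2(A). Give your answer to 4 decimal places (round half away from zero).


48.5000

AᵀA = [1120041649/67980025 23881176/2719201; 23881176/2719201 319027204/67980025]; tr = 4979477/235225, det = 1119364/5880625
λ_max, λ_min = (4979477/235225 ± √990122512401/2213232025)/2 = 529/25, 2116/235225
κ_2(A) = √(λ_max/λ_min) = √((529/25) / (2116/235225)) = 48.5000


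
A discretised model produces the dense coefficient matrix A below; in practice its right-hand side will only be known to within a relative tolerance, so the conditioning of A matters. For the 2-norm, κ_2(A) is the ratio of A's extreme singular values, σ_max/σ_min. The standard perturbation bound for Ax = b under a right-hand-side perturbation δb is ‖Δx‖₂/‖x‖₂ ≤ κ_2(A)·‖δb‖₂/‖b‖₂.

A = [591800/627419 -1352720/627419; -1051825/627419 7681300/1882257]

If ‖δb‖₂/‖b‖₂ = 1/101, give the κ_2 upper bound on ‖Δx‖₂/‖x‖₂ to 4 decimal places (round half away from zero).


1.0541

AᵀA = [387693125/104778973 -2789726500/314336919; -2789726500/314336919 20088110800/943010757]; tr = 1813642225/72539289, det = 4000000/72539289
eigenvalues of AᵀA: λ = (tr ± √(tr²−4·det))/2 = 25, 160000/72539289
κ_2(A) = √(λ_max/λ_min) = √(25 / (160000/72539289)) = 106.4625
κ_2(A)·‖δb‖/‖b‖ = 1.0541


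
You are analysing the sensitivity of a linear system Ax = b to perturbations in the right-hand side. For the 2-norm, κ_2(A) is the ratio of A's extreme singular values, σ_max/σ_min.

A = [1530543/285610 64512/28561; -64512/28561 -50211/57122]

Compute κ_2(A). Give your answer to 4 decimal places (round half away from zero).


101.4000

M = AᵀA = [16323915321/482680900 340042752/24134045; 340042752/24134045 113422113/19307236]. tr(M)=56684817/1428050, det(M)=1750329/11424400
char-poly roots: 3969/100 and 441/114244
σ_max=√(3969/100)=(63/10), σ_min=√(441/114244)=(21/338) → κ = 101.4000


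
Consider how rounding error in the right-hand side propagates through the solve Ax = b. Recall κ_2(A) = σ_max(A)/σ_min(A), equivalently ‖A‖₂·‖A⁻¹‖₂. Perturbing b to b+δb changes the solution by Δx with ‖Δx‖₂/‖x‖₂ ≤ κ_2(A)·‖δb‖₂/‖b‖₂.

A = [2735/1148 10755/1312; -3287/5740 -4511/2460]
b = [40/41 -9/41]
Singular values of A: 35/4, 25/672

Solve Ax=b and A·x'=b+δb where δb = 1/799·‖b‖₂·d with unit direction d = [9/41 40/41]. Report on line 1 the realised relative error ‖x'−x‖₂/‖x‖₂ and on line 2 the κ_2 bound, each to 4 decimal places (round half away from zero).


0.2944
0.2944

largest singular value 35/4, smallest 25/672
condition number: (35/4) ÷ (25/672) = 235.2000
bound on ‖Δx‖/‖x‖: κ·ε = 235.2000·1/799 = 0.2944
solve Ax = b  →  x = [0.0320 0.1097]
‖b‖ = 1.0000, ‖x‖ = 0.1143
δb = ε·‖b‖·d = [0.0003 0.0012]; solving A·Δx = δb gives ‖Δx‖ = 0.0336
dividing the unrounded norms, ‖Δx‖/‖x‖ = 0.2944
tightness: 0.2944 against a bound of 0.2944; the bound is attained (ratio 1)


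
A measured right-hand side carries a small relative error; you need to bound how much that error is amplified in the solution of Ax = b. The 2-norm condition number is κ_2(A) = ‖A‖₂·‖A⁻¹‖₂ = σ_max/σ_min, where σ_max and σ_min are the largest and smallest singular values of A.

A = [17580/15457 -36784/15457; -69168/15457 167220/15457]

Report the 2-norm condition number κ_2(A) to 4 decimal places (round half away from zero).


87.0000

M = AᵀA = [3029904/142129 -7265280/142129; -7265280/142129 17439376/142129]. tr(M)=121120/841, det(M)=2304/841
λ_max, λ_min = (121120/841 ± √14662303744/707281)/2 = 144, 16/841
κ_2(A) = √(λ_max/λ_min) = √(144 / (16/841)) = 87.0000


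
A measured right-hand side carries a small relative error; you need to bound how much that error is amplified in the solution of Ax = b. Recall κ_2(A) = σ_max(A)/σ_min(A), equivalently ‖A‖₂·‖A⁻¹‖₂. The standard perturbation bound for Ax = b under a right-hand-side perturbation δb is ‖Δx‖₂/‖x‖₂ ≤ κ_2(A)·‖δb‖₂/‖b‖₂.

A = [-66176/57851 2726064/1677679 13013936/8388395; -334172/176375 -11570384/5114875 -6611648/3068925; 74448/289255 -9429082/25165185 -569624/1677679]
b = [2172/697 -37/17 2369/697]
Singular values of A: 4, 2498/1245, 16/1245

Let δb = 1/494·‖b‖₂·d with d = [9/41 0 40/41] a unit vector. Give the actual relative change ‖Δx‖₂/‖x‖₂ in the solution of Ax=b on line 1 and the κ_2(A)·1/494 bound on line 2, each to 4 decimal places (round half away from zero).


largest singular value 4, smallest 16/1245
condition number: 4 ÷ (16/1245) = 311.2500
perturbation bound = 311.2500·1/494 = 0.6301
solve Ax = b  →  x = [-0.2685 -214.0327 225.9807]
‖b‖₂ = 5.0990 and ‖x‖₂ = 311.2513
with δb = [0.0023 0.0000 0.0101], A·Δx = δb → ‖Δx‖ = 0.8032
realised ‖Δx‖/‖x‖ = 0.0026
realised/bound (from unrounded values) ≈ 0.0041

0.0026
0.6301


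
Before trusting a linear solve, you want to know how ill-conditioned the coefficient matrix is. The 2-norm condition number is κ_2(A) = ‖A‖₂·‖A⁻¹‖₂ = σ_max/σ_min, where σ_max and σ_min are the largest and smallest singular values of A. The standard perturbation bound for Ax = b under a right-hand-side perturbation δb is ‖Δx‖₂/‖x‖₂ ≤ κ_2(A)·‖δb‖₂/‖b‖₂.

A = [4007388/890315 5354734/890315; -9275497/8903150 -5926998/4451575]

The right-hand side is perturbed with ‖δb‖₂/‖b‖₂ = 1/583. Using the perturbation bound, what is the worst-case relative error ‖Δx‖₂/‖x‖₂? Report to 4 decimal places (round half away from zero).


0.3725

form AᵀA = [1006514397889/47154122500 335485035963/11788530625; 335485035963/11788530625 447328203784/11788530625] with trace 111833088521/1886164900 and determinant 35153041/471541225
λ_max, λ_min = (111833088521/1886164900 ± √12505578817232822593041/3557618029992010000)/2 = 5929/100, 23716/18861649
so κ_2 = √((5929/100) / (23716/18861649)) = 217.1500
worst-case relative error ≤ 217.1500 × 1/583 = 0.3725


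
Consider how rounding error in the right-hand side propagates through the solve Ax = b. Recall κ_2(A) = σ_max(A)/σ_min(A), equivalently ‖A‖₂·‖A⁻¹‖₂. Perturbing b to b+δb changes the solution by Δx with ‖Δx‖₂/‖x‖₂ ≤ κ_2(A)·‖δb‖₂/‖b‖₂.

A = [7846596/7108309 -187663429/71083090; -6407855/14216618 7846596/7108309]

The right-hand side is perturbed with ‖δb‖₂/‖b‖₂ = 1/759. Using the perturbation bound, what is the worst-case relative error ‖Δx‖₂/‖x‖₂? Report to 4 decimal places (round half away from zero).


0.4433

M = AᵀA = [1700218229881/1195930339396 -5100350172768/1494912924245; -5100350172768/1494912924245 244819345933489/29898258484900]. tr(M)=850073377753/88456386050, det(M)=23088025/28306043536
char-poly roots: 961/100 and 600625/7076510884
κ_2(A) = √(λ_max/λ_min) = √((961/100) / (600625/7076510884)) = 336.4880
bound on ‖Δx‖/‖x‖: κ·ε = 336.4880·1/759 = 0.4433


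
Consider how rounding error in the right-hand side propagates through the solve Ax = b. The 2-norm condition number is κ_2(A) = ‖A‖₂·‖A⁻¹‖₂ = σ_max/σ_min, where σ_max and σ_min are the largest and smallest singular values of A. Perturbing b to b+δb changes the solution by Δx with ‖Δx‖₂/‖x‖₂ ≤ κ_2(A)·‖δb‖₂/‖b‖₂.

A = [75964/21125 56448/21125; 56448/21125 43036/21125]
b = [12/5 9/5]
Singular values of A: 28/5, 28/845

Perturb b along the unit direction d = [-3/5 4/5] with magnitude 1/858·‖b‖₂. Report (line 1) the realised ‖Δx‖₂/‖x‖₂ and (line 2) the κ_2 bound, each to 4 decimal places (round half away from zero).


σ_max = 28/5, σ_min = 28/845
κ = σ_max/σ_min = (28/5)/(28/845) = 169.0000
worst-case relative error ≤ 169.0000 × 1/858 = 0.1970
solve Ax = b  →  x = [0.4286 0.3214]
2-norm of b is 3.0000; of x, 0.5357
δb = ε·‖b‖·d = [-0.0021 0.0028]; solving A·Δx = δb gives ‖Δx‖ = 0.1055
dividing the unrounded norms, ‖Δx‖/‖x‖ = 0.1970
realised/bound = 1 exactly: the bound is attained for this b and d

0.1970
0.1970


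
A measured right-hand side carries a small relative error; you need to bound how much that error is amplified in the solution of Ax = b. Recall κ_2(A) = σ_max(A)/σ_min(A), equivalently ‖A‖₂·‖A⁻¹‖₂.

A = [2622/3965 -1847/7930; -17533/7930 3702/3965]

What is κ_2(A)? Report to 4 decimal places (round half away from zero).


AᵀA = [13396225/2515396 -1395000/628849; -1395000/628849 2329225/2515396]; tr = 46525/7442, det = 625/59536
λ_max, λ_min = (46525/7442 ± √540562500/13845841)/2 = 25/4, 25/14884
κ_2(A) = √(λ_max/λ_min) = √((25/4) / (25/14884)) = 61.0000

61.0000


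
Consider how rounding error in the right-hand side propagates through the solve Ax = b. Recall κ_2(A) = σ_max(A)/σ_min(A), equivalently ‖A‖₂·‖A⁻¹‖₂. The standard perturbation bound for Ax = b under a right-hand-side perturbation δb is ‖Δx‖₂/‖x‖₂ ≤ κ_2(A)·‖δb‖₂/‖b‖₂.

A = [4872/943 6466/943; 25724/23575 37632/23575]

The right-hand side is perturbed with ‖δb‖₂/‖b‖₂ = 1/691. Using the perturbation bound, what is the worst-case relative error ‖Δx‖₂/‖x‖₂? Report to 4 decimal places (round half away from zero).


0.1465

form AᵀA = [9218896/330625 12288528/330625; 12288528/330625 16387204/330625] with trace 1024244/13225 and determinant 7744/13225
char-poly roots: 1936/25 and 4/529
κ = σ_max/σ_min = (44/5)/(2/23) = 101.2000
worst-case relative error ≤ 101.2000 × 1/691 = 0.1465


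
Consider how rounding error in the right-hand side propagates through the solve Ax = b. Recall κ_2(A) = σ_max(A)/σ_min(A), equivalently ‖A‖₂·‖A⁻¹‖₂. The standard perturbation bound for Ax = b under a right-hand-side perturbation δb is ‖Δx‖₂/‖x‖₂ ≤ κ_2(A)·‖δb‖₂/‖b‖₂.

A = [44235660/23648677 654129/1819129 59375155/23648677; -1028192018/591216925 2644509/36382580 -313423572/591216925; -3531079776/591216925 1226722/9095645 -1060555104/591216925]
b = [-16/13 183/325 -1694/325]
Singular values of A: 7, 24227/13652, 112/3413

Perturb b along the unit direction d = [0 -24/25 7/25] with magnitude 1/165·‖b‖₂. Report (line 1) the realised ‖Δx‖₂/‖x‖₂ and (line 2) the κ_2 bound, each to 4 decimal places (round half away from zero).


σ_max = 7, σ_min = 112/3413
κ_2(A) = 7 / (112/3413) = 213.3125
worst-case relative error ≤ 213.3125 × 1/165 = 1.2928
solve Ax = b  →  x = [6.3074 59.0888 -13.6520]
‖b‖₂ = 5.3852 and ‖x‖₂ = 60.9725
re-solving with b+δb shifts x by Δx of norm 0.9946
relative error = 0.0163
so the bound overstates the realised error by a factor of ≈ 79.2562 (computed from the unrounded values)

0.0163
1.2928


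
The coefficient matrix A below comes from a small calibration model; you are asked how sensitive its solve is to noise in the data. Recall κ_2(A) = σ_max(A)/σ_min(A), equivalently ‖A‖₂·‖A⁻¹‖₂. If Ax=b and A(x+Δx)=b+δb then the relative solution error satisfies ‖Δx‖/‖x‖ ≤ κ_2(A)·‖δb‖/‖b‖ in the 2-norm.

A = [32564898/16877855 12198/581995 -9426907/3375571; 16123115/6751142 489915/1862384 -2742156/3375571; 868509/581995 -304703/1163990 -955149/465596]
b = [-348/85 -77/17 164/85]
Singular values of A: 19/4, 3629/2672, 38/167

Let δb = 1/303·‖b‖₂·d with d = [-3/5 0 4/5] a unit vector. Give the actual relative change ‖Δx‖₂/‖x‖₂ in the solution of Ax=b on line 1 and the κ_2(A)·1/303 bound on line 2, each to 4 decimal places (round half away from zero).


0.0052
0.0689

largest singular value 19/4, smallest 38/167
κ = σ_max/σ_min = (19/4)/(38/167) = 20.8750
worst-case relative error ≤ 20.8750 × 1/303 = 0.0689
solve Ax = b  →  x = [0.6530 -17.6351 1.7848]
‖b‖₂ = 6.4031 and ‖x‖₂ = 17.7372
Δx = A⁻¹·δb where δb = 1/303·6.4031·d; ‖Δx‖ = 0.0929
dividing the unrounded norms, ‖Δx‖/‖x‖ = 0.0052
tightness: 0.0052 against a bound of 0.0689 (unrounded ratio ≈ 0.0760)


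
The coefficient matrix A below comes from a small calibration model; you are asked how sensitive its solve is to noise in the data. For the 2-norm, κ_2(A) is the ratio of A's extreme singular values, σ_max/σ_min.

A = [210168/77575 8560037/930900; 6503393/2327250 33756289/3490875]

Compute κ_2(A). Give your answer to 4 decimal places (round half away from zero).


form AᵀA = [97559631289/6440062500 501692119397/9660093750; 501692119397/9660093750 41282396286721/231842250000] with trace 71671268821/370947600 and determinant 373301041/1483790400
solving λ² − 71671268821/370947600·λ + 373301041/1483790400 = 0 gives λ = 19321/100, 19321/14837904
κ_2(A) = √(λ_max/λ_min) = √((19321/100) / (19321/14837904)) = 385.2000

385.2000


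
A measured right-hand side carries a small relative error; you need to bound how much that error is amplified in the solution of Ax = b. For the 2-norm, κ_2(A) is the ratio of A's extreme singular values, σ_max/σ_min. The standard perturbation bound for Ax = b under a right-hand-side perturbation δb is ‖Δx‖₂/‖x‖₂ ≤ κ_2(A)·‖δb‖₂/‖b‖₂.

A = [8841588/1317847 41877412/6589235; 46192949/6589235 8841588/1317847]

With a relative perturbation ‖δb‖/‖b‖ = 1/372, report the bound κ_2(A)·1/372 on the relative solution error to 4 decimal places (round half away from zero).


1.0531

M = AᵀA = [4861035072961/51626656225 925899936948/10325331245; 925899936948/10325331245 4409107722784/51626656225]. tr(M)=2204552389/12277445, det(M)=322417936/1534680625
eigenvalues of AᵀA: λ = (tr ± √(tr²−4·det))/2 = 4489/25, 71824/61387225
κ_2(A) = √(λ_max/λ_min) = √((4489/25) / (71824/61387225)) = 391.7500
κ_2(A)·‖δb‖/‖b‖ = 1.0531


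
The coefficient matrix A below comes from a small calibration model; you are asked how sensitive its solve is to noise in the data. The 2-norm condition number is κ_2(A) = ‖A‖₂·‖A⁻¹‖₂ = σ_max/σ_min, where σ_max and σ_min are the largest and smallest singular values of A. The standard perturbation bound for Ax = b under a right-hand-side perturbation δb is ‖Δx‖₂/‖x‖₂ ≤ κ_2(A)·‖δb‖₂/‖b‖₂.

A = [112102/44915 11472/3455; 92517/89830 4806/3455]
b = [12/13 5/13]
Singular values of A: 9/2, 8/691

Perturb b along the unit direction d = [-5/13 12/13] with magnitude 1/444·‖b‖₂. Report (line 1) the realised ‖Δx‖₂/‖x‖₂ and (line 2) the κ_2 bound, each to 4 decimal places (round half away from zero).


0.8754
0.8754

from the listed singular values, σ₁ = 9/2, σ_n = 8/691
κ = σ_max/σ_min = (9/2)/(8/691) = 388.6875
worst-case relative error ≤ 388.6875 × 1/444 = 0.8754
solve Ax = b  →  x = [0.1333 0.1778]
2-norm of b is 1.0000; of x, 0.2222
δb = ε·‖b‖·d = [-0.0009 0.0021]; solving A·Δx = δb gives ‖Δx‖ = 0.1945
relative error = 0.8754
tightness: 0.8754 against a bound of 0.8754; the bound is attained (ratio 1)


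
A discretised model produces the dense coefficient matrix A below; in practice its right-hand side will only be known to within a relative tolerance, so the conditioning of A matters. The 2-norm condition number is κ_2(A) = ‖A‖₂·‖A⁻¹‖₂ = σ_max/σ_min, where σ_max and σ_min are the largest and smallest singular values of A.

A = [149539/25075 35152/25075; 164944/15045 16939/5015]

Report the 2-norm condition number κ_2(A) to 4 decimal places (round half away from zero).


35.4000

form AᵀA = [3049897201/19580625 296261056/6526875; 296261056/6526875 29096561/2175625] with trace 5298826/31329 and determinant 714025/31329
eigenvalues of AᵀA: λ = (tr ± √(tr²−4·det))/2 = 169, 4225/31329
σ_max=√169=13, σ_min=√(4225/31329)=(65/177) → κ = 35.4000


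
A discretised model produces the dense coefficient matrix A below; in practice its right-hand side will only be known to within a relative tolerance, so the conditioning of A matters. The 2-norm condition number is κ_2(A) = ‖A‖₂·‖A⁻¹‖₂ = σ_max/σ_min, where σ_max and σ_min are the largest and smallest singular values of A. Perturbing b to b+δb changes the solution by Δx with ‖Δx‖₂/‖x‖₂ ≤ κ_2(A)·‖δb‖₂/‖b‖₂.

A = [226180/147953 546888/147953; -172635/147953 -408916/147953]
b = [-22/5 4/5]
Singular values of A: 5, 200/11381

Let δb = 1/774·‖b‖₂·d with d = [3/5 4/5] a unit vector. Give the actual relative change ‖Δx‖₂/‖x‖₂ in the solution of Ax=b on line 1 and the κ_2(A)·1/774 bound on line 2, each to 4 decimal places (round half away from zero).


from the listed singular values, σ₁ = 5, σ_n = 200/11381
condition number: 5 ÷ (200/11381) = 284.5250
bound on ‖Δx‖/‖x‖: κ·ε = 284.5250·1/774 = 0.3676
solve Ax = b  →  x = [104.7477 -44.5115]
‖b‖ = 4.4721, ‖x‖ = 113.8128
δb = ε·‖b‖·d = [0.0035 0.0046]; solving A·Δx = δb gives ‖Δx‖ = 0.3288
dividing the unrounded norms, ‖Δx‖/‖x‖ = 0.0029
tightness: 0.0029 against a bound of 0.3676 (unrounded ratio ≈ 0.0079)

0.0029
0.3676


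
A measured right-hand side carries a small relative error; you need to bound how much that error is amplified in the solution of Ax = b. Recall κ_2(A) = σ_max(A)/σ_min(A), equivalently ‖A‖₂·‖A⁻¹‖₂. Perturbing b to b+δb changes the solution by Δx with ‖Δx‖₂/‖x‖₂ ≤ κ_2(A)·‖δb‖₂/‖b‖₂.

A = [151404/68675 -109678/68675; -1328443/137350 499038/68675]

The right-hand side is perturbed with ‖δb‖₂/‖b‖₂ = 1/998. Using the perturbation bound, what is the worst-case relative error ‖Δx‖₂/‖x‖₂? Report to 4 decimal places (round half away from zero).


AᵀA = [1104374473/11222500 -207065709/2805625; -207065709/2805625 155305288/2805625]; tr = 2760953/17956, det = 923521/2805625
eigenvalues of AᵀA: λ = (tr ± √(tr²−4·det))/2 = 3844/25, 961/448900
κ = σ_max/σ_min = (62/5)/(31/670) = 268.0000
κ_2(A)·‖δb‖/‖b‖ = 0.2685

0.2685


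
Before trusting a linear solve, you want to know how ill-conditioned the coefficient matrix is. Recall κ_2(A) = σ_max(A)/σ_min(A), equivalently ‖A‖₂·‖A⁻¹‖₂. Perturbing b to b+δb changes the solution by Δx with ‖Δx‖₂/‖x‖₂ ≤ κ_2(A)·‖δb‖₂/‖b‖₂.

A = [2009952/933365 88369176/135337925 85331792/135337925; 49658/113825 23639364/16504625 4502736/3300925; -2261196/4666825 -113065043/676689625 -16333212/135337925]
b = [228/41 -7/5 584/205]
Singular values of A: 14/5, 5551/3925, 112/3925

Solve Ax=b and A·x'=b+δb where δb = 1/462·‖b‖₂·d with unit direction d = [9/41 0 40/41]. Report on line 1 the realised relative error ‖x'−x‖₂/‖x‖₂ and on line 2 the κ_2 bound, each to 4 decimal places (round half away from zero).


0.0035
0.2124

σ_max = 14/5, σ_min = 112/3925
κ = σ_max/σ_min = (14/5)/(112/3925) = 98.1250
κ_2(A)·‖δb‖/‖b‖ = 0.2124
solve Ax = b  →  x = [2.7264 -97.6229 100.6057]
‖b‖ = 6.4031, ‖x‖ = 140.2112
δb = ε·‖b‖·d = [0.0030 0.0000 0.0135]; solving A·Δx = δb gives ‖Δx‖ = 0.4857
dividing the unrounded norms, ‖Δx‖/‖x‖ = 0.0035
so the bound overstates the realised error by a factor of ≈ 61.3125 (computed from the unrounded values)


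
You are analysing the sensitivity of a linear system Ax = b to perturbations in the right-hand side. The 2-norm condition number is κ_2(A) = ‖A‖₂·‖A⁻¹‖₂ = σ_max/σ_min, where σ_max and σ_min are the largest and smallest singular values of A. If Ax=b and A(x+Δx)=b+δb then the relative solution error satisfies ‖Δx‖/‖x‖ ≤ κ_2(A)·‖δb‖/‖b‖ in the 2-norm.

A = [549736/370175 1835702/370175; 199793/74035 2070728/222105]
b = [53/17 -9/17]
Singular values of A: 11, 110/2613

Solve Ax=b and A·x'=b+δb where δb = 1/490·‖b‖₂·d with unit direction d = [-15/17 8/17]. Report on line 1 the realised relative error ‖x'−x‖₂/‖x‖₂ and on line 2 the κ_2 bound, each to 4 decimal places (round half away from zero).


0.0022
0.5333

from the listed singular values, σ₁ = 11, σ_n = 110/2613
condition number: 11 ÷ (110/2613) = 261.3000
bound on ‖Δx‖/‖x‖: κ·ε = 261.3000·1/490 = 0.5333
solve Ax = b  →  x = [68.4385 -19.8665]
2-norm of b is 3.1623; of x, 71.2637
with δb = [-0.0057 0.0030], A·Δx = δb → ‖Δx‖ = 0.1533
realised ‖Δx‖/‖x‖ = 0.0022
tightness: 0.0022 against a bound of 0.5333 (unrounded ratio ≈ 0.0040)


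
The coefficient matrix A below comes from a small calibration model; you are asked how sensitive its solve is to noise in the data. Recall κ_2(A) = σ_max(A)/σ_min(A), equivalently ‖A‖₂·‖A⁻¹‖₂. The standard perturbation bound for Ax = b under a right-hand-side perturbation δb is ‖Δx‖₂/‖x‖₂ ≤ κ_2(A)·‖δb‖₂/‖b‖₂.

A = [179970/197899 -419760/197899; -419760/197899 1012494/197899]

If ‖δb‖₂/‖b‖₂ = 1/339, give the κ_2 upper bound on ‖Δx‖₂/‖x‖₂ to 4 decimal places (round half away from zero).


0.6909

AᵀA = [1234246500/231739729 -2961826560/231739729; -2961826560/231739729 7108535844/231739729]; tr = 49365576/1371241, det = 32400/1371241
char-poly roots: 36 and 900/1371241
σ_max=√36=6, σ_min=√(900/1371241)=(30/1171) → κ = 234.2000
bound on ‖Δx‖/‖x‖: κ·ε = 234.2000·1/339 = 0.6909


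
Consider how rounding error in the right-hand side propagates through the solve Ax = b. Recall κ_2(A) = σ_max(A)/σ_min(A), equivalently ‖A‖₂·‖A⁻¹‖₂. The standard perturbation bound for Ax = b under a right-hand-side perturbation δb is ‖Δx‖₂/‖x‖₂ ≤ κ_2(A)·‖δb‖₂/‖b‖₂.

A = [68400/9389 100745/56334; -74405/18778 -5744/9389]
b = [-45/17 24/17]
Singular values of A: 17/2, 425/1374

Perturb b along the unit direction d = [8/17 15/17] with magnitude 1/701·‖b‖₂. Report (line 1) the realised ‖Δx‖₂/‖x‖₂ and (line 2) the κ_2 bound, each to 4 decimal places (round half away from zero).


0.0392
0.0392

σ_max = 17/2, σ_min = 425/1374
κ = σ_max/σ_min = (17/2)/(425/1374) = 27.4800
κ_2(A)·‖δb‖/‖b‖ = 0.0392
solve Ax = b  →  x = [-0.3443 -0.0775]
‖b‖ = 3.0000, ‖x‖ = 0.3529
δb = ε·‖b‖·d = [0.0020 0.0038]; solving A·Δx = δb gives ‖Δx‖ = 0.0138
dividing the unrounded norms, ‖Δx‖/‖x‖ = 0.0392
tightness: 0.0392 against a bound of 0.0392; the bound is attained (ratio 1)


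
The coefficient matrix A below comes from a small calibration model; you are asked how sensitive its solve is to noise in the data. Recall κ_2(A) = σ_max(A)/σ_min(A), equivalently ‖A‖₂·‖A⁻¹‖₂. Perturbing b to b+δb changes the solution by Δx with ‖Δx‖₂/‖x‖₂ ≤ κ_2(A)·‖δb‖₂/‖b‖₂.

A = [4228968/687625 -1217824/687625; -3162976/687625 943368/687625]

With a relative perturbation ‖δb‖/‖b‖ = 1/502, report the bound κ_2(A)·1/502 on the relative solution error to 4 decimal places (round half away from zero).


M = AᵀA = [1115543500864/18913125625 -325359562752/18913125625; -325359562752/18913125625 94921539136/18913125625]. tr(M)=1936744064/30261001, det(M)=2560000/30261001
char-poly roots: 64 and 40000/30261001
κ = σ_max/σ_min = 8/(200/5501) = 220.0400
bound on ‖Δx‖/‖x‖: κ·ε = 220.0400·1/502 = 0.4383

0.4383


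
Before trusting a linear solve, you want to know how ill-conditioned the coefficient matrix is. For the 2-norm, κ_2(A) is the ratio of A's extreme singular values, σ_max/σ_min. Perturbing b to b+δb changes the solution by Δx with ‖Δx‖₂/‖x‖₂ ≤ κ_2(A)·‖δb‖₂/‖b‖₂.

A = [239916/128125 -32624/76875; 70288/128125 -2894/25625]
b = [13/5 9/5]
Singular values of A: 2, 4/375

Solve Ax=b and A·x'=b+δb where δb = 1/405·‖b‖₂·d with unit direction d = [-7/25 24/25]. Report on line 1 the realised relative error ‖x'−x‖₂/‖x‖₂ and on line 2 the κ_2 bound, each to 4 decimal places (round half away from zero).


0.0078
0.4630

largest singular value 2, smallest 4/375
condition number: 2 ÷ (4/375) = 187.5000
κ_2(A)·‖δb‖/‖b‖ = 0.4630
solve Ax = b  →  x = [22.0427 91.1341]
2-norm of b is 3.1623; of x, 93.7620
δb = ε·‖b‖·d = [-0.0022 0.0075]; solving A·Δx = δb gives ‖Δx‖ = 0.7320
relative error = 0.0078
realised/bound (from unrounded values) ≈ 0.0169


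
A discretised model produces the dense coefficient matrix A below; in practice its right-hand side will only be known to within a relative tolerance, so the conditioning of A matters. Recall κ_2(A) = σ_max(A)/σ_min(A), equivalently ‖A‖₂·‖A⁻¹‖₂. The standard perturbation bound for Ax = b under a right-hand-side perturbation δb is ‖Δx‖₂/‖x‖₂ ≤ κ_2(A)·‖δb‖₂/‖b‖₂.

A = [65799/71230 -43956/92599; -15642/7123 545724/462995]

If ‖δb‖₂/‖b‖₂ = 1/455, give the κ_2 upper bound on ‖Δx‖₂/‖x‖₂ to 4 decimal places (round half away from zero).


form AᵀA = [28796724801/5073712900 -153574542/50737129; -153574542/50737129 2048035104/1268428225] with trace 127989153/17556100 and determinant 236196/109725625
eigenvalues of AᵀA: λ = (tr ± √(tr²−4·det))/2 = 729/100, 1296/4389025
κ = σ_max/σ_min = (27/10)/(36/2095) = 157.1250
worst-case relative error ≤ 157.1250 × 1/455 = 0.3453

0.3453


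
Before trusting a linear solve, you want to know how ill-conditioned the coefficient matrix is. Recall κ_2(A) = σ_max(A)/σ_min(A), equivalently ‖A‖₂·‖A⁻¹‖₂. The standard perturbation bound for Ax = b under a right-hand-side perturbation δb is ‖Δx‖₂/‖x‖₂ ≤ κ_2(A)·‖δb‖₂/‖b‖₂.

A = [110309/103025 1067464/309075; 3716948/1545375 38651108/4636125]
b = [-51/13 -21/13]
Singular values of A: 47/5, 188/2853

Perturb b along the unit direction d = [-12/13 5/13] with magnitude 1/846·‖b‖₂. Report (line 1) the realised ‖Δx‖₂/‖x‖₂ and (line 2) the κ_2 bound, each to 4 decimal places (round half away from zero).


from the listed singular values, σ₁ = 47/5, σ_n = 188/2853
κ = σ_max/σ_min = (47/5)/(188/2853) = 142.6500
perturbation bound = 142.6500·1/846 = 0.1686
solve Ax = b  →  x = [-43.7949 12.4411]
‖b‖₂ = 4.2426 and ‖x‖₂ = 45.5277
with δb = [-0.0046 0.0019], A·Δx = δb → ‖Δx‖ = 0.0761
relative error = 0.0017
so the bound overstates the realised error by a factor of ≈ 100.8713 (computed from the unrounded values)

0.0017
0.1686


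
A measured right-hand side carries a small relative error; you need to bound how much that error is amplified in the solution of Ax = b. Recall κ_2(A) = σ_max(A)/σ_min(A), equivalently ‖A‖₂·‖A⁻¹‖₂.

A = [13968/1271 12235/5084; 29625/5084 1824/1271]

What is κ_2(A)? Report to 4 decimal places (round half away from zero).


AᵀA = [3999321009/25847056 56233620/1615441; 56233620/1615441 202926841/25847056]; tr = 1249925/7688, det = 751689/246016
char-poly roots: 2601/16 and 289/15376
κ = σ_max/σ_min = (51/4)/(17/124) = 93.0000

93.0000


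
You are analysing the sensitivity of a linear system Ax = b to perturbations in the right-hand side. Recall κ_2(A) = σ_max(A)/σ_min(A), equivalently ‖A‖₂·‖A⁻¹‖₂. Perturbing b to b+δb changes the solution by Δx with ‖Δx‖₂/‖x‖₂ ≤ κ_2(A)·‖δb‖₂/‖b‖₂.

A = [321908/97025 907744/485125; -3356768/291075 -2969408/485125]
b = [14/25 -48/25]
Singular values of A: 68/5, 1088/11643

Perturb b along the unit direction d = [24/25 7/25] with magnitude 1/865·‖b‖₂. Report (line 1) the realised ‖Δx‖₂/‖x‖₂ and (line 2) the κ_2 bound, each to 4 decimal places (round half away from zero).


0.1683
0.1683

σ_max = 68/5, σ_min = 1088/11643
κ = σ_max/σ_min = (68/5)/(1088/11643) = 145.5375
bound on ‖Δx‖/‖x‖: κ·ε = 145.5375·1/865 = 0.1683
solve Ax = b  →  x = [0.1298 0.0692]
‖b‖₂ = 2.0000 and ‖x‖₂ = 0.1471
re-solving with b+δb shifts x by Δx of norm 0.0247
realised ‖Δx‖/‖x‖ = 0.1683
so the bound is sharp here: realised error equals the bound


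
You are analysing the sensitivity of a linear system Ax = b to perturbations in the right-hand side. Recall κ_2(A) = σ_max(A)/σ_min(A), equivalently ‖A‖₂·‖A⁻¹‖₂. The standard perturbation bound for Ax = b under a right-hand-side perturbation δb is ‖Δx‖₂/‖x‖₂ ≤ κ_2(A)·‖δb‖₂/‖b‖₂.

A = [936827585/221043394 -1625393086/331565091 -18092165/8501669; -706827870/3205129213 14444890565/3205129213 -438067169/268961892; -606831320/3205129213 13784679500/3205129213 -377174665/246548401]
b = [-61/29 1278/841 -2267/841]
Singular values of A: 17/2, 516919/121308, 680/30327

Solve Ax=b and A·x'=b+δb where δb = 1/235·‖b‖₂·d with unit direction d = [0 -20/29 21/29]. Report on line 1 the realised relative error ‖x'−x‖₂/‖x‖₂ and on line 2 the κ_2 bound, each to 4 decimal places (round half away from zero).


largest singular value 17/2, smallest 680/30327
condition number: (17/2) ÷ (680/30327) = 379.0875
perturbation bound = 379.0875·1/235 = 1.6131
solve Ax = b  →  x = [-89.7777 -37.2799 -91.9329]
2-norm of b is 3.7417; of x, 133.7965
δb = ε·‖b‖·d = [0.0000 -0.0110 0.0115]; solving A·Δx = δb gives ‖Δx‖ = 0.7101
realised ‖Δx‖/‖x‖ = 0.0053
so the bound overstates the realised error by a factor of ≈ 303.9482 (computed from the unrounded values)

0.0053
1.6131


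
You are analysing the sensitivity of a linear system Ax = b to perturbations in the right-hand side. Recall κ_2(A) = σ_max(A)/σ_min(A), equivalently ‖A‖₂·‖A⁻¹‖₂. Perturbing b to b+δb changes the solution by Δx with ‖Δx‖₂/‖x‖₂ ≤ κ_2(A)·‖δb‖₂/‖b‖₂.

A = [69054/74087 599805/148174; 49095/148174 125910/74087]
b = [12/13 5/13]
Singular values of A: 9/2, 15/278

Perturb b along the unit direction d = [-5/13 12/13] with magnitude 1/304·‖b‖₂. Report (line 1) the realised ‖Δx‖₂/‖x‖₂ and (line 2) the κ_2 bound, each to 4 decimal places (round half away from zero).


σ_max = 9/2, σ_min = 15/278
κ = σ_max/σ_min = (9/2)/(15/278) = 83.4000
κ_2(A)·‖δb‖/‖b‖ = 0.2743
solve Ax = b  →  x = [0.0488 0.2168]
‖b‖ = 1.0000, ‖x‖ = 0.2222
with δb = [-0.0013 0.0030], A·Δx = δb → ‖Δx‖ = 0.0610
realised ‖Δx‖/‖x‖ = 0.2743
realised/bound = 1 exactly: the bound is attained for this b and d

0.2743
0.2743


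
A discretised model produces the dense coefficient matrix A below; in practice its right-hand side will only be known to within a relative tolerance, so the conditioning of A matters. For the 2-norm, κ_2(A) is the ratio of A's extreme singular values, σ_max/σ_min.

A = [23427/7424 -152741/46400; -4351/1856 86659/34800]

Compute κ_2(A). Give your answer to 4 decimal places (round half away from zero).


230.4000

form AᵀA = [851723545/55115776 -3353528633/206684160; -3353528633/206684160 13204993369/775065600] with trace 479093569/14745600 and determinant 130321/6553600
λ_max, λ_min = (479093569/14745600 ± √229513352905119361/217432719360000)/2 = 3249/100, 361/589824
so κ_2 = √((3249/100) / (361/589824)) = 230.4000


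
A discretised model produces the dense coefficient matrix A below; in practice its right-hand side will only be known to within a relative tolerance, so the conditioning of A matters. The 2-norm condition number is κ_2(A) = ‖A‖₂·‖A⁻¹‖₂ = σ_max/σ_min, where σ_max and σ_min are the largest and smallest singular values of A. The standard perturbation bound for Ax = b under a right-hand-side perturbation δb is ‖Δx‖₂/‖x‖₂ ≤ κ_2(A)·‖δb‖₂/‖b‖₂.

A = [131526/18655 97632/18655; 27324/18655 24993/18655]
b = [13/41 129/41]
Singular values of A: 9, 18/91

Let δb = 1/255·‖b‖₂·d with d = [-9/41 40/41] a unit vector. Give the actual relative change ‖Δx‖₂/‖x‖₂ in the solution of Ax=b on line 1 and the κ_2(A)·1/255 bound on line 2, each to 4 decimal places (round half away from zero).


0.0041
0.1784

from the listed singular values, σ₁ = 9, σ_n = 18/91
κ = σ_max/σ_min = 9/(18/91) = 45.5000
bound on ‖Δx‖/‖x‖: κ·ε = 45.5000·1/255 = 0.1784
solve Ax = b  →  x = [-9.0111 12.2000]
2-norm of b is 3.1623; of x, 15.1671
Δx = A⁻¹·δb where δb = 1/255·3.1623·d; ‖Δx‖ = 0.0627
relative error = 0.0041
tightness: 0.0041 against a bound of 0.1784 (unrounded ratio ≈ 0.0232)


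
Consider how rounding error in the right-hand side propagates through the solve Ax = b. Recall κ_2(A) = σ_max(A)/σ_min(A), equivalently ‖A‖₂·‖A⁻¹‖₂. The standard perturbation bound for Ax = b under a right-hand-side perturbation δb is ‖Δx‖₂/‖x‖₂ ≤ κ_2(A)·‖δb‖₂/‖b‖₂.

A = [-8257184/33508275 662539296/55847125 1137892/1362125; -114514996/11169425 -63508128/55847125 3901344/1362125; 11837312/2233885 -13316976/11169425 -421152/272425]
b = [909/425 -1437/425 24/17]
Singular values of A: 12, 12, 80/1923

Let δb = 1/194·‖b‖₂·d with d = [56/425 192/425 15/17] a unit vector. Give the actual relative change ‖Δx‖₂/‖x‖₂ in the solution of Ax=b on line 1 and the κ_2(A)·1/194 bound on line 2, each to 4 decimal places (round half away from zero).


1.4869
1.4869

largest singular value 12, smallest 80/1923
κ = σ_max/σ_min = 12/(80/1923) = 288.4500
bound on ‖Δx‖/‖x‖: κ·ε = 288.4500·1/194 = 1.4869
solve Ax = b  →  x = [0.2890 0.1912 -0.0700]
‖b‖ = 4.2426, ‖x‖ = 0.3536
with δb = [0.0029 0.0099 0.0193], A·Δx = δb → ‖Δx‖ = 0.5257
dividing the unrounded norms, ‖Δx‖/‖x‖ = 1.4869
so the bound is sharp here: realised error equals the bound


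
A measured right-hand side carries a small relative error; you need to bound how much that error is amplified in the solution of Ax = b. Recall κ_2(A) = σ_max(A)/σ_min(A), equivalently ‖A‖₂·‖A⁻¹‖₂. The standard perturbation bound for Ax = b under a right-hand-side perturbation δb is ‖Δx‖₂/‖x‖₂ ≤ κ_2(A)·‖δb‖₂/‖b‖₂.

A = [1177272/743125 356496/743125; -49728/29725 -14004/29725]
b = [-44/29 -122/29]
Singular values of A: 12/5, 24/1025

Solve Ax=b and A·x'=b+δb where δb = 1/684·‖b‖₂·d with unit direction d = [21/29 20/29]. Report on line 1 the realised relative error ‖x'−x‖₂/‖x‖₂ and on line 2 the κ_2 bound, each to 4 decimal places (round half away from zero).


0.0016
0.1499

from the listed singular values, σ₁ = 12/5, σ_n = 24/1025
κ_2(A) = (12/5) / (24/1025) = 102.5000
worst-case relative error ≤ 102.5000 × 1/684 = 0.1499
solve Ax = b  →  x = [48.6333 -163.7667]
‖b‖₂ = 4.4721 and ‖x‖₂ = 170.8354
re-solving with b+δb shifts x by Δx of norm 0.2792
relative error = 0.0016
so the bound overstates the realised error by a factor of ≈ 91.6799 (computed from the unrounded values)


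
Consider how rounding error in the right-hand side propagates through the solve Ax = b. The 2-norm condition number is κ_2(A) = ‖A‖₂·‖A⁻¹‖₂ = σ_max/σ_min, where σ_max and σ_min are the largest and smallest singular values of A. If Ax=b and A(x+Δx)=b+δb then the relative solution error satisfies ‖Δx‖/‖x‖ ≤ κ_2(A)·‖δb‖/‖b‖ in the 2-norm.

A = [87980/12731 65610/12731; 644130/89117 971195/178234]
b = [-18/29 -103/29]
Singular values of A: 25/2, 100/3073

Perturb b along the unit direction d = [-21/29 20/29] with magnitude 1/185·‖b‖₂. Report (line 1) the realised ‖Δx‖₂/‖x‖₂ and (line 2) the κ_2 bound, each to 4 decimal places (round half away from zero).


largest singular value 25/2, smallest 100/3073
κ = σ_max/σ_min = (25/2)/(100/3073) = 384.1250
κ_2(A)·‖δb‖/‖b‖ = 2.0764
solve Ax = b  →  x = [36.6840 -49.3120]
‖b‖ = 3.6056, ‖x‖ = 61.4605
re-solving with b+δb shifts x by Δx of norm 0.5989
dividing the unrounded norms, ‖Δx‖/‖x‖ = 0.0097
realised/bound (from unrounded values) ≈ 0.0047

0.0097
2.0764


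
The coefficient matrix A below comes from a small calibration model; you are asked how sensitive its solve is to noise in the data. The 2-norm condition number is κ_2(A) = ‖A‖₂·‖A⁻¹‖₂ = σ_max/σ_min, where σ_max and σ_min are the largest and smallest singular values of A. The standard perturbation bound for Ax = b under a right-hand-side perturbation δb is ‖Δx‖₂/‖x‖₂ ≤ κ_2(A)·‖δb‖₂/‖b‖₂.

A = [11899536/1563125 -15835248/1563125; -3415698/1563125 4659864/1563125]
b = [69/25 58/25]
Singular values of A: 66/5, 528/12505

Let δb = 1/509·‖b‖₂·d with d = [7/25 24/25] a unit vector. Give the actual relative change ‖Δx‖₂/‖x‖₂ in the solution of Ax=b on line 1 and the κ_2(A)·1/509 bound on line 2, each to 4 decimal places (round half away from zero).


σ_max = 66/5, σ_min = 528/12505
κ = σ_max/σ_min = (66/5)/(528/12505) = 312.6250
bound on ‖Δx‖/‖x‖: κ·ε = 312.6250·1/509 = 0.6142
solve Ax = b  →  x = [56.9318 42.5095]
2-norm of b is 3.6056; of x, 71.0513
δb = ε·‖b‖·d = [0.0020 0.0068]; solving A·Δx = δb gives ‖Δx‖ = 0.1678
dividing the unrounded norms, ‖Δx‖/‖x‖ = 0.0024
so the bound overstates the realised error by a factor of ≈ 260.1203 (computed from the unrounded values)

0.0024
0.6142
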